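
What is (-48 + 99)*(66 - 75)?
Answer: -459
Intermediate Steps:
(-48 + 99)*(66 - 75) = 51*(-9) = -459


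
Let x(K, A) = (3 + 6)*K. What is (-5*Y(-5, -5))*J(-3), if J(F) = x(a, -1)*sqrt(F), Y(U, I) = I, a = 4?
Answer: 900*I*sqrt(3) ≈ 1558.8*I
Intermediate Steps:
x(K, A) = 9*K
J(F) = 36*sqrt(F) (J(F) = (9*4)*sqrt(F) = 36*sqrt(F))
(-5*Y(-5, -5))*J(-3) = (-5*(-5))*(36*sqrt(-3)) = 25*(36*(I*sqrt(3))) = 25*(36*I*sqrt(3)) = 900*I*sqrt(3)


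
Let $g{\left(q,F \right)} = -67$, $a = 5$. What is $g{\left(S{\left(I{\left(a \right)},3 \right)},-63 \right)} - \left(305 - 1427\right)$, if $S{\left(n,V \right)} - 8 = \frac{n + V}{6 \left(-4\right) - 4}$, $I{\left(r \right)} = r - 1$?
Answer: $1055$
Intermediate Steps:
$I{\left(r \right)} = -1 + r$ ($I{\left(r \right)} = r - 1 = -1 + r$)
$S{\left(n,V \right)} = 8 - \frac{V}{28} - \frac{n}{28}$ ($S{\left(n,V \right)} = 8 + \frac{n + V}{6 \left(-4\right) - 4} = 8 + \frac{V + n}{-24 - 4} = 8 + \frac{V + n}{-28} = 8 + \left(V + n\right) \left(- \frac{1}{28}\right) = 8 - \left(\frac{V}{28} + \frac{n}{28}\right) = 8 - \frac{V}{28} - \frac{n}{28}$)
$g{\left(S{\left(I{\left(a \right)},3 \right)},-63 \right)} - \left(305 - 1427\right) = -67 - \left(305 - 1427\right) = -67 - -1122 = -67 + 1122 = 1055$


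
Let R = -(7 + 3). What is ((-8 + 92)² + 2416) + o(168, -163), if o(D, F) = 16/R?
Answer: 47352/5 ≈ 9470.4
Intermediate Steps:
R = -10 (R = -1*10 = -10)
o(D, F) = -8/5 (o(D, F) = 16/(-10) = 16*(-⅒) = -8/5)
((-8 + 92)² + 2416) + o(168, -163) = ((-8 + 92)² + 2416) - 8/5 = (84² + 2416) - 8/5 = (7056 + 2416) - 8/5 = 9472 - 8/5 = 47352/5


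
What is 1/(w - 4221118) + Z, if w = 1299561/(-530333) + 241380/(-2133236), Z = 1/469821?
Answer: 1060985164460652643/560902978652362462708680 ≈ 1.8916e-6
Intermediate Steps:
Z = 1/469821 ≈ 2.1285e-6
w = -725070522234/282831361897 (w = 1299561*(-1/530333) + 241380*(-1/2133236) = -1299561/530333 - 60345/533309 = -725070522234/282831361897 ≈ -2.5636)
1/(w - 4221118) + Z = 1/(-725070522234/282831361897 - 4221118) + 1/469821 = 1/(-1193865277738463080/282831361897) + 1/469821 = -282831361897/1193865277738463080 + 1/469821 = 1060985164460652643/560902978652362462708680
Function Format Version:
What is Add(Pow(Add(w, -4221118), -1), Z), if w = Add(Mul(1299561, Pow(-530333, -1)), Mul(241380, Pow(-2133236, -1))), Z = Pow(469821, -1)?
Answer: Rational(1060985164460652643, 560902978652362462708680) ≈ 1.8916e-6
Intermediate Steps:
Z = Rational(1, 469821) ≈ 2.1285e-6
w = Rational(-725070522234, 282831361897) (w = Add(Mul(1299561, Rational(-1, 530333)), Mul(241380, Rational(-1, 2133236))) = Add(Rational(-1299561, 530333), Rational(-60345, 533309)) = Rational(-725070522234, 282831361897) ≈ -2.5636)
Add(Pow(Add(w, -4221118), -1), Z) = Add(Pow(Add(Rational(-725070522234, 282831361897), -4221118), -1), Rational(1, 469821)) = Add(Pow(Rational(-1193865277738463080, 282831361897), -1), Rational(1, 469821)) = Add(Rational(-282831361897, 1193865277738463080), Rational(1, 469821)) = Rational(1060985164460652643, 560902978652362462708680)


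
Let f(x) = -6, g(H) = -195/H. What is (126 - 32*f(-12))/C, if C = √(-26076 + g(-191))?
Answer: -106*I*√105693479/553369 ≈ -1.9693*I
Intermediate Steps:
C = 3*I*√105693479/191 (C = √(-26076 - 195/(-191)) = √(-26076 - 195*(-1/191)) = √(-26076 + 195/191) = √(-4980321/191) = 3*I*√105693479/191 ≈ 161.48*I)
(126 - 32*f(-12))/C = (126 - 32*(-6))/((3*I*√105693479/191)) = (126 + 192)*(-I*√105693479/1660107) = 318*(-I*√105693479/1660107) = -106*I*√105693479/553369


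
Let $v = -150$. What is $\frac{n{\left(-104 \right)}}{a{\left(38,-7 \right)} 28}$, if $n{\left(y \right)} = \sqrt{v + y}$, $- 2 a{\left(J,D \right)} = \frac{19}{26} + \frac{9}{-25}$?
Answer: $- \frac{325 i \sqrt{254}}{1687} \approx - 3.0703 i$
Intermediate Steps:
$a{\left(J,D \right)} = - \frac{241}{1300}$ ($a{\left(J,D \right)} = - \frac{\frac{19}{26} + \frac{9}{-25}}{2} = - \frac{19 \cdot \frac{1}{26} + 9 \left(- \frac{1}{25}\right)}{2} = - \frac{\frac{19}{26} - \frac{9}{25}}{2} = \left(- \frac{1}{2}\right) \frac{241}{650} = - \frac{241}{1300}$)
$n{\left(y \right)} = \sqrt{-150 + y}$
$\frac{n{\left(-104 \right)}}{a{\left(38,-7 \right)} 28} = \frac{\sqrt{-150 - 104}}{\left(- \frac{241}{1300}\right) 28} = \frac{\sqrt{-254}}{- \frac{1687}{325}} = i \sqrt{254} \left(- \frac{325}{1687}\right) = - \frac{325 i \sqrt{254}}{1687}$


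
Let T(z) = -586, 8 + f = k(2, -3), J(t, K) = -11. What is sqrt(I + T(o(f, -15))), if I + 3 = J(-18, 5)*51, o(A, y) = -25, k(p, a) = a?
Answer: 5*I*sqrt(46) ≈ 33.912*I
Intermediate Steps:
f = -11 (f = -8 - 3 = -11)
I = -564 (I = -3 - 11*51 = -3 - 561 = -564)
sqrt(I + T(o(f, -15))) = sqrt(-564 - 586) = sqrt(-1150) = 5*I*sqrt(46)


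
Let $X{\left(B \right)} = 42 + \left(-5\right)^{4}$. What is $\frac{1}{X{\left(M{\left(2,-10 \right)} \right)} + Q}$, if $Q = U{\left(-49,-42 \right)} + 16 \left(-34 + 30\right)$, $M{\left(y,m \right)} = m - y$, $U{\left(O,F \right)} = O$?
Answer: $\frac{1}{554} \approx 0.0018051$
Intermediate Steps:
$X{\left(B \right)} = 667$ ($X{\left(B \right)} = 42 + 625 = 667$)
$Q = -113$ ($Q = -49 + 16 \left(-34 + 30\right) = -49 + 16 \left(-4\right) = -49 - 64 = -113$)
$\frac{1}{X{\left(M{\left(2,-10 \right)} \right)} + Q} = \frac{1}{667 - 113} = \frac{1}{554}$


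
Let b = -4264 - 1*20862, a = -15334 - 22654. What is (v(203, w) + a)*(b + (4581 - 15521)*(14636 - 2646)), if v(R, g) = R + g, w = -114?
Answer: 4972186819674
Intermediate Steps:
a = -37988
b = -25126 (b = -4264 - 20862 = -25126)
(v(203, w) + a)*(b + (4581 - 15521)*(14636 - 2646)) = ((203 - 114) - 37988)*(-25126 + (4581 - 15521)*(14636 - 2646)) = (89 - 37988)*(-25126 - 10940*11990) = -37899*(-25126 - 131170600) = -37899*(-131195726) = 4972186819674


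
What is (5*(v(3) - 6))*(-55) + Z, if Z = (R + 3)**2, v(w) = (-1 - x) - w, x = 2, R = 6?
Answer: 3381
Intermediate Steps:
v(w) = -3 - w (v(w) = (-1 - 1*2) - w = (-1 - 2) - w = -3 - w)
Z = 81 (Z = (6 + 3)**2 = 9**2 = 81)
(5*(v(3) - 6))*(-55) + Z = (5*((-3 - 1*3) - 6))*(-55) + 81 = (5*((-3 - 3) - 6))*(-55) + 81 = (5*(-6 - 6))*(-55) + 81 = (5*(-12))*(-55) + 81 = -60*(-55) + 81 = 3300 + 81 = 3381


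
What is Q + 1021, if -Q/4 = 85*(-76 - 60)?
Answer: 47261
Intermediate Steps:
Q = 46240 (Q = -340*(-76 - 60) = -340*(-136) = -4*(-11560) = 46240)
Q + 1021 = 46240 + 1021 = 47261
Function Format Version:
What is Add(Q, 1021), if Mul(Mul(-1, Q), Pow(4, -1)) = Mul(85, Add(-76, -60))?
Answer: 47261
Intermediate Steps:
Q = 46240 (Q = Mul(-4, Mul(85, Add(-76, -60))) = Mul(-4, Mul(85, -136)) = Mul(-4, -11560) = 46240)
Add(Q, 1021) = Add(46240, 1021) = 47261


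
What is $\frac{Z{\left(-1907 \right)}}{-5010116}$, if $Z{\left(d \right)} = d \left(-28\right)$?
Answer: $- \frac{13349}{1252529} \approx -0.010658$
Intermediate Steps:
$Z{\left(d \right)} = - 28 d$
$\frac{Z{\left(-1907 \right)}}{-5010116} = \frac{\left(-28\right) \left(-1907\right)}{-5010116} = 53396 \left(- \frac{1}{5010116}\right) = - \frac{13349}{1252529}$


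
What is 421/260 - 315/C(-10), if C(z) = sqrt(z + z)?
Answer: 421/260 + 63*I*sqrt(5)/2 ≈ 1.6192 + 70.436*I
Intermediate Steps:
C(z) = sqrt(2)*sqrt(z) (C(z) = sqrt(2*z) = sqrt(2)*sqrt(z))
421/260 - 315/C(-10) = 421/260 - 315*(-I*sqrt(5)/10) = 421/260 - (-63)*I*sqrt(5)/2 = 421/260 + 63*I*sqrt(5)/2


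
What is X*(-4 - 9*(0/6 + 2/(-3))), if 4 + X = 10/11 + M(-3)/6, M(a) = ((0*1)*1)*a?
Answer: -68/11 ≈ -6.1818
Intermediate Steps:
M(a) = 0 (M(a) = (0*1)*a = 0*a = 0)
X = -34/11 (X = -4 + (10/11 + 0/6) = -4 + (10*(1/11) + 0*(1/6)) = -4 + (10/11 + 0) = -4 + 10/11 = -34/11 ≈ -3.0909)
X*(-4 - 9*(0/6 + 2/(-3))) = -34*(-4 - 9*(0/6 + 2/(-3)))/11 = -34*(-4 - 9*(0*(1/6) + 2*(-1/3)))/11 = -34*(-4 - 9*(0 - 2/3))/11 = -34*(-4 - 9*(-2/3))/11 = -34*(-4 + 6)/11 = -34/11*2 = -68/11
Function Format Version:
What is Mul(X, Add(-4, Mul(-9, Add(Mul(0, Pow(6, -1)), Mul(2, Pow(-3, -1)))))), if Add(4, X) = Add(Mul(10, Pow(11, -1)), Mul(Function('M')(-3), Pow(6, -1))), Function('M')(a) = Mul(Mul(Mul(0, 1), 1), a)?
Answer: Rational(-68, 11) ≈ -6.1818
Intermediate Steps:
Function('M')(a) = 0 (Function('M')(a) = Mul(Mul(0, 1), a) = Mul(0, a) = 0)
X = Rational(-34, 11) (X = Add(-4, Add(Mul(10, Pow(11, -1)), Mul(0, Pow(6, -1)))) = Add(-4, Add(Mul(10, Rational(1, 11)), Mul(0, Rational(1, 6)))) = Add(-4, Add(Rational(10, 11), 0)) = Add(-4, Rational(10, 11)) = Rational(-34, 11) ≈ -3.0909)
Mul(X, Add(-4, Mul(-9, Add(Mul(0, Pow(6, -1)), Mul(2, Pow(-3, -1)))))) = Mul(Rational(-34, 11), Add(-4, Mul(-9, Add(Mul(0, Pow(6, -1)), Mul(2, Pow(-3, -1)))))) = Mul(Rational(-34, 11), Add(-4, Mul(-9, Add(Mul(0, Rational(1, 6)), Mul(2, Rational(-1, 3)))))) = Mul(Rational(-34, 11), Add(-4, Mul(-9, Add(0, Rational(-2, 3))))) = Mul(Rational(-34, 11), Add(-4, Mul(-9, Rational(-2, 3)))) = Mul(Rational(-34, 11), Add(-4, 6)) = Mul(Rational(-34, 11), 2) = Rational(-68, 11)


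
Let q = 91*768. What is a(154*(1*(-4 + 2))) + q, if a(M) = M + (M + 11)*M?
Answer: 161056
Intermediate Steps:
q = 69888
a(M) = M + M*(11 + M) (a(M) = M + (11 + M)*M = M + M*(11 + M))
a(154*(1*(-4 + 2))) + q = (154*(1*(-4 + 2)))*(12 + 154*(1*(-4 + 2))) + 69888 = (154*(1*(-2)))*(12 + 154*(1*(-2))) + 69888 = (154*(-2))*(12 + 154*(-2)) + 69888 = -308*(12 - 308) + 69888 = -308*(-296) + 69888 = 91168 + 69888 = 161056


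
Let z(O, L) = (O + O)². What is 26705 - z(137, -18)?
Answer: -48371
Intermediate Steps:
z(O, L) = 4*O² (z(O, L) = (2*O)² = 4*O²)
26705 - z(137, -18) = 26705 - 4*137² = 26705 - 4*18769 = 26705 - 1*75076 = 26705 - 75076 = -48371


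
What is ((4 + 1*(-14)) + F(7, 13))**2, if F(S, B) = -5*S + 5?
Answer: 1600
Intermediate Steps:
F(S, B) = 5 - 5*S
((4 + 1*(-14)) + F(7, 13))**2 = ((4 + 1*(-14)) + (5 - 5*7))**2 = ((4 - 14) + (5 - 35))**2 = (-10 - 30)**2 = (-40)**2 = 1600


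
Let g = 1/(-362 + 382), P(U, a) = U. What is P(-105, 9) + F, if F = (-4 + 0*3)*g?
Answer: -526/5 ≈ -105.20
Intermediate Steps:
g = 1/20 ≈ 0.050000
F = -1/5 (F = (-4 + 0*3)*(1/20) = (-4 + 0)*(1/20) = -4*1/20 = -1/5 ≈ -0.20000)
P(-105, 9) + F = -105 - 1/5 = -526/5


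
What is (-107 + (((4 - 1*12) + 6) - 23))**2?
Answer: 17424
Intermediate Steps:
(-107 + (((4 - 1*12) + 6) - 23))**2 = (-107 + (((4 - 12) + 6) - 23))**2 = (-107 + ((-8 + 6) - 23))**2 = (-107 + (-2 - 23))**2 = (-107 - 25)**2 = (-132)**2 = 17424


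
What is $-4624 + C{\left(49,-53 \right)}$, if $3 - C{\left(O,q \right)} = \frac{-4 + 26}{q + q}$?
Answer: $- \frac{244902}{53} \approx -4620.8$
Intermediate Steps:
$C{\left(O,q \right)} = 3 - \frac{11}{q}$ ($C{\left(O,q \right)} = 3 - \frac{-4 + 26}{q + q} = 3 - \frac{22}{2 q} = 3 - 22 \frac{1}{2 q} = 3 - \frac{11}{q}$)
$-4624 + C{\left(49,-53 \right)} = -4624 + \left(3 - \frac{11}{-53}\right) = -4624 + \left(3 - - \frac{11}{53}\right) = -4624 + \left(3 + \frac{11}{53}\right) = -4624 + \frac{170}{53} = - \frac{244902}{53}$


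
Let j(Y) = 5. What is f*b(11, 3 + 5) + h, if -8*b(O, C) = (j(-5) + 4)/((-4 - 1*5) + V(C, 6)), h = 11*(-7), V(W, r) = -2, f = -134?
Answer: -3991/44 ≈ -90.705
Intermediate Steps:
h = -77
b(O, C) = 9/88 (b(O, C) = -(5 + 4)/(8*((-4 - 1*5) - 2)) = -9/(8*((-4 - 5) - 2)) = -9/(8*(-9 - 2)) = -9/(8*(-11)) = -9*(-1)/(8*11) = -1/8*(-9/11) = 9/88)
f*b(11, 3 + 5) + h = -134*9/88 - 77 = -603/44 - 77 = -3991/44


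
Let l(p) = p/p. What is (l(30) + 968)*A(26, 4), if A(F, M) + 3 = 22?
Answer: 18411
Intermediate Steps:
l(p) = 1
A(F, M) = 19 (A(F, M) = -3 + 22 = 19)
(l(30) + 968)*A(26, 4) = (1 + 968)*19 = 969*19 = 18411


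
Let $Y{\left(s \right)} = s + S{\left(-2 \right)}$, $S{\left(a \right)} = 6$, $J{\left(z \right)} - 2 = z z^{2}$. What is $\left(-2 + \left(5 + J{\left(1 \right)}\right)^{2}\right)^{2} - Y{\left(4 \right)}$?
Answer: $3834$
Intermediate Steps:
$J{\left(z \right)} = 2 + z^{3}$ ($J{\left(z \right)} = 2 + z z^{2} = 2 + z^{3}$)
$Y{\left(s \right)} = 6 + s$ ($Y{\left(s \right)} = s + 6 = 6 + s$)
$\left(-2 + \left(5 + J{\left(1 \right)}\right)^{2}\right)^{2} - Y{\left(4 \right)} = \left(-2 + \left(5 + \left(2 + 1^{3}\right)\right)^{2}\right)^{2} - \left(6 + 4\right) = \left(-2 + \left(5 + \left(2 + 1\right)\right)^{2}\right)^{2} - 10 = \left(-2 + \left(5 + 3\right)^{2}\right)^{2} - 10 = \left(-2 + 8^{2}\right)^{2} - 10 = \left(-2 + 64\right)^{2} - 10 = 62^{2} - 10 = 3844 - 10 = 3834$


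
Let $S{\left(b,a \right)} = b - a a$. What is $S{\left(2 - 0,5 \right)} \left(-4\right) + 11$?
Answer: $103$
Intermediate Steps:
$S{\left(b,a \right)} = b - a^{2}$
$S{\left(2 - 0,5 \right)} \left(-4\right) + 11 = \left(\left(2 - 0\right) - 5^{2}\right) \left(-4\right) + 11 = \left(\left(2 + 0\right) - 25\right) \left(-4\right) + 11 = \left(2 - 25\right) \left(-4\right) + 11 = \left(-23\right) \left(-4\right) + 11 = 92 + 11 = 103$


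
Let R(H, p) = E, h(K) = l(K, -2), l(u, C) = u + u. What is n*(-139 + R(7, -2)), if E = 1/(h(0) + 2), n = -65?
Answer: 18005/2 ≈ 9002.5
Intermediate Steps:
l(u, C) = 2*u
h(K) = 2*K
E = ½ (E = 1/(2*0 + 2) = 1/(0 + 2) = 1/2 = ½ ≈ 0.50000)
R(H, p) = ½
n*(-139 + R(7, -2)) = -65*(-139 + ½) = -65*(-277/2) = 18005/2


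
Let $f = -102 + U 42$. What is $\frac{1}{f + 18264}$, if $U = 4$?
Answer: $\frac{1}{18330} \approx 5.4555 \cdot 10^{-5}$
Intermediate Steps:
$f = 66$ ($f = -102 + 4 \cdot 42 = -102 + 168 = 66$)
$\frac{1}{f + 18264} = \frac{1}{66 + 18264} = \frac{1}{18330}$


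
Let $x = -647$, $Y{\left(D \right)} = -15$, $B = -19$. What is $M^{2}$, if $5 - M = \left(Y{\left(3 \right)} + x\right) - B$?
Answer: $419904$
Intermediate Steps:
$M = 648$ ($M = 5 - \left(\left(-15 - 647\right) - -19\right) = 5 - \left(-662 + 19\right) = 5 - -643 = 5 + 643 = 648$)
$M^{2} = 648^{2} = 419904$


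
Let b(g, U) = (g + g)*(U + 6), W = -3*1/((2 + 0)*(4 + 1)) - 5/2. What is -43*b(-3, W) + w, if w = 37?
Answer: 4313/5 ≈ 862.60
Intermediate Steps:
W = -14/5 (W = -3/(2*5) - 5*½ = -3/10 - 5/2 = -14/5 ≈ -2.8000)
b(g, U) = 2*g*(6 + U) (b(g, U) = (2*g)*(6 + U) = 2*g*(6 + U))
-43*b(-3, W) + w = -86*(-3)*(6 - 14/5) + 37 = -86*(-3)*16/5 + 37 = -43*(-96/5) + 37 = 4128/5 + 37 = 4313/5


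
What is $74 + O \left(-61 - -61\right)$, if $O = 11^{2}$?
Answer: $74$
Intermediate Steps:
$O = 121$
$74 + O \left(-61 - -61\right) = 74 + 121 \left(-61 - -61\right) = 74 + 121 \left(-61 + 61\right) = 74 + 121 \cdot 0 = 74 + 0 = 74$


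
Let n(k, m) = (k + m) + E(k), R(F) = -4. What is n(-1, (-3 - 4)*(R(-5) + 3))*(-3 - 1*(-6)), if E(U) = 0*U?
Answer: 18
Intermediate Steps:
E(U) = 0
n(k, m) = k + m (n(k, m) = (k + m) + 0 = k + m)
n(-1, (-3 - 4)*(R(-5) + 3))*(-3 - 1*(-6)) = (-1 + (-3 - 4)*(-4 + 3))*(-3 - 1*(-6)) = (-1 - 7*(-1))*(-3 + 6) = (-1 + 7)*3 = 6*3 = 18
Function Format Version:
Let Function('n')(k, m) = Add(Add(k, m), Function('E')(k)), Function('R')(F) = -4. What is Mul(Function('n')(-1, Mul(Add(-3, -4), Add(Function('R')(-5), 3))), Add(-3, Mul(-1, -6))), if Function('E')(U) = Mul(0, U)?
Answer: 18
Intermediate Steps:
Function('E')(U) = 0
Function('n')(k, m) = Add(k, m) (Function('n')(k, m) = Add(Add(k, m), 0) = Add(k, m))
Mul(Function('n')(-1, Mul(Add(-3, -4), Add(Function('R')(-5), 3))), Add(-3, Mul(-1, -6))) = Mul(Add(-1, Mul(Add(-3, -4), Add(-4, 3))), Add(-3, Mul(-1, -6))) = Mul(Add(-1, Mul(-7, -1)), Add(-3, 6)) = Mul(Add(-1, 7), 3) = Mul(6, 3) = 18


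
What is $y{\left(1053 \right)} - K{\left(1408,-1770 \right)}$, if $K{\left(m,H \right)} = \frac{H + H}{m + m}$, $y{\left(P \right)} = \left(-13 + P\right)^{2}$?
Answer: $\frac{761447285}{704} \approx 1.0816 \cdot 10^{6}$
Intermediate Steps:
$K{\left(m,H \right)} = \frac{H}{m}$ ($K{\left(m,H \right)} = \frac{2 H}{2 m} = 2 H \frac{1}{2 m} = \frac{H}{m}$)
$y{\left(1053 \right)} - K{\left(1408,-1770 \right)} = \left(-13 + 1053\right)^{2} - - \frac{1770}{1408} = 1040^{2} - \left(-1770\right) \frac{1}{1408} = 1081600 - - \frac{885}{704} = 1081600 + \frac{885}{704} = \frac{761447285}{704}$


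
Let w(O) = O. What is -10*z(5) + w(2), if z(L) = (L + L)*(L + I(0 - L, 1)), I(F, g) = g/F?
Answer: -478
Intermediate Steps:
z(L) = 2*L*(L - 1/L) (z(L) = (L + L)*(L + 1/(0 - L)) = (2*L)*(L + 1/(-L)) = (2*L)*(L + 1*(-1/L)) = (2*L)*(L - 1/L) = 2*L*(L - 1/L))
-10*z(5) + w(2) = -10*(-2 + 2*5²) + 2 = -10*(-2 + 2*25) + 2 = -10*(-2 + 50) + 2 = -10*48 + 2 = -480 + 2 = -478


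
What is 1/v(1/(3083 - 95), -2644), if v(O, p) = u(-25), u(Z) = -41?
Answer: -1/41 ≈ -0.024390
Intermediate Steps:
v(O, p) = -41
1/v(1/(3083 - 95), -2644) = 1/(-41) = -1/41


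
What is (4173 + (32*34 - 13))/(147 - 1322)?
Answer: -5248/1175 ≈ -4.4664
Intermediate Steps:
(4173 + (32*34 - 13))/(147 - 1322) = (4173 + (1088 - 13))/(-1175) = (4173 + 1075)*(-1/1175) = 5248*(-1/1175) = -5248/1175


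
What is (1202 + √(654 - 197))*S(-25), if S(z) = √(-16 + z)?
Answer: I*√41*(1202 + √457) ≈ 7833.4*I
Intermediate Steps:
(1202 + √(654 - 197))*S(-25) = (1202 + √(654 - 197))*√(-16 - 25) = (1202 + √457)*√(-41) = (1202 + √457)*(I*√41) = I*√41*(1202 + √457)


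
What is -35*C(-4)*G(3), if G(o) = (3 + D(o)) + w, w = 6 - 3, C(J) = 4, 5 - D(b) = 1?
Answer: -1400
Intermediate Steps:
D(b) = 4 (D(b) = 5 - 1*1 = 5 - 1 = 4)
w = 3
G(o) = 10 (G(o) = (3 + 4) + 3 = 7 + 3 = 10)
-35*C(-4)*G(3) = -35*4*10 = -140*10 = -1*1400 = -1400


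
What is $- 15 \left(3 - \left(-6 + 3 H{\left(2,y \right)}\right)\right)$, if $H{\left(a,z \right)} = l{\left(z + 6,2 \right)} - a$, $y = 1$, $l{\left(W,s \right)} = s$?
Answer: $-135$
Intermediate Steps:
$H{\left(a,z \right)} = 2 - a$
$- 15 \left(3 - \left(-6 + 3 H{\left(2,y \right)}\right)\right) = - 15 \left(3 + \left(- 3 \left(2 - 2\right) + 6\right)\right) = - 15 \left(3 + \left(\left(-3\right) 0 + 6\right)\right) = - 15 \left(3 + \left(0 + 6\right)\right) = - 15 \left(3 + 6\right) = \left(-15\right) 9 = -135$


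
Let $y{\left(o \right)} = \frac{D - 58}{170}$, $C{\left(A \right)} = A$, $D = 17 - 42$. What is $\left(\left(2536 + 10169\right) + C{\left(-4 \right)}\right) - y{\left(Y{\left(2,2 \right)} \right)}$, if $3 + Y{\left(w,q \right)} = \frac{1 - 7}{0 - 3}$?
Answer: $\frac{2159253}{170} \approx 12701.0$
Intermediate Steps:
$D = -25$ ($D = 17 - 42 = -25$)
$Y{\left(w,q \right)} = -1$ ($Y{\left(w,q \right)} = -3 + \frac{1 - 7}{0 - 3} = -3 - \frac{6}{-3} = -3 - -2 = -3 + 2 = -1$)
$y{\left(o \right)} = - \frac{83}{170}$ ($y{\left(o \right)} = \frac{-25 - 58}{170} = \left(-83\right) \frac{1}{170} = - \frac{83}{170}$)
$\left(\left(2536 + 10169\right) + C{\left(-4 \right)}\right) - y{\left(Y{\left(2,2 \right)} \right)} = \left(\left(2536 + 10169\right) - 4\right) - - \frac{83}{170} = \left(12705 - 4\right) + \frac{83}{170} = 12701 + \frac{83}{170} = \frac{2159253}{170}$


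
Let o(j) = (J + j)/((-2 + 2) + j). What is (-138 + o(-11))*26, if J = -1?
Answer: -39156/11 ≈ -3559.6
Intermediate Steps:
o(j) = (-1 + j)/j (o(j) = (-1 + j)/((-2 + 2) + j) = (-1 + j)/(0 + j) = (-1 + j)/j)
(-138 + o(-11))*26 = (-138 + (-1 - 11)/(-11))*26 = (-138 - 1/11*(-12))*26 = (-138 + 12/11)*26 = -1506/11*26 = -39156/11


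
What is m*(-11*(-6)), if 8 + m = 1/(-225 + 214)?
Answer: -534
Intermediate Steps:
m = -89/11 (m = -8 + 1/(-225 + 214) = -8 + 1/(-11) = -8 - 1/11 = -89/11 ≈ -8.0909)
m*(-11*(-6)) = -(-89)*(-6) = -89/11*66 = -534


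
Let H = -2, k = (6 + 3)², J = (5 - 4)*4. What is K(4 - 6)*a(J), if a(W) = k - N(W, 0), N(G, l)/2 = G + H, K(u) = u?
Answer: -154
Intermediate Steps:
J = 4 (J = 1*4 = 4)
k = 81 (k = 9² = 81)
N(G, l) = -4 + 2*G (N(G, l) = 2*(G - 2) = 2*(-2 + G) = -4 + 2*G)
a(W) = 85 - 2*W (a(W) = 81 - (-4 + 2*W) = 81 + (4 - 2*W) = 85 - 2*W)
K(4 - 6)*a(J) = (4 - 6)*(85 - 2*4) = -2*(85 - 8) = -2*77 = -154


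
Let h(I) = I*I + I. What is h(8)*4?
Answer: 288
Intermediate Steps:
h(I) = I + I² (h(I) = I² + I = I + I²)
h(8)*4 = (8*(1 + 8))*4 = (8*9)*4 = 72*4 = 288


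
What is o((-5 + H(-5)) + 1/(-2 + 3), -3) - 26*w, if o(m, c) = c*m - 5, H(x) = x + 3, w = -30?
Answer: 793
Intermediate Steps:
H(x) = 3 + x
o(m, c) = -5 + c*m
o((-5 + H(-5)) + 1/(-2 + 3), -3) - 26*w = (-5 - 3*((-5 + (3 - 5)) + 1/(-2 + 3))) - 26*(-30) = (-5 - 3*((-5 - 2) + 1/1)) + 780 = (-5 - 3*(-7 + 1)) + 780 = (-5 - 3*(-6)) + 780 = (-5 + 18) + 780 = 13 + 780 = 793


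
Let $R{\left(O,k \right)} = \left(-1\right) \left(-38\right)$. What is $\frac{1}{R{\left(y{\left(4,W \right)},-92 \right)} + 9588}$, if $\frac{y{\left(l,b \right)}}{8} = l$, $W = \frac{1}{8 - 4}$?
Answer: $\frac{1}{9626} \approx 0.00010389$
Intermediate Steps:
$W = \frac{1}{4} \approx 0.25$
$y{\left(l,b \right)} = 8 l$
$R{\left(O,k \right)} = 38$
$\frac{1}{R{\left(y{\left(4,W \right)},-92 \right)} + 9588} = \frac{1}{38 + 9588} = \frac{1}{9626}$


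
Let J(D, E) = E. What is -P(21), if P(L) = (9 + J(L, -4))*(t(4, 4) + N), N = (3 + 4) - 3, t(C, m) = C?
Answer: -40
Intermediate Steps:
N = 4 (N = 7 - 3 = 4)
P(L) = 40 (P(L) = (9 - 4)*(4 + 4) = 5*8 = 40)
-P(21) = -1*40 = -40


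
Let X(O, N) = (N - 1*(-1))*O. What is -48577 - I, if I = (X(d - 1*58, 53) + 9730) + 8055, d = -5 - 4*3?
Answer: -62312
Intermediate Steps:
d = -17 (d = -5 - 12 = -17)
X(O, N) = O*(1 + N) (X(O, N) = (N + 1)*O = (1 + N)*O = O*(1 + N))
I = 13735 (I = ((-17 - 1*58)*(1 + 53) + 9730) + 8055 = ((-17 - 58)*54 + 9730) + 8055 = (-75*54 + 9730) + 8055 = (-4050 + 9730) + 8055 = 5680 + 8055 = 13735)
-48577 - I = -48577 - 1*13735 = -48577 - 13735 = -62312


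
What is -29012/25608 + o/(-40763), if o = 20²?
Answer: -298214839/260964726 ≈ -1.1427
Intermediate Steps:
o = 400
-29012/25608 + o/(-40763) = -29012/25608 + 400/(-40763) = -29012*1/25608 + 400*(-1/40763) = -7253/6402 - 400/40763 = -298214839/260964726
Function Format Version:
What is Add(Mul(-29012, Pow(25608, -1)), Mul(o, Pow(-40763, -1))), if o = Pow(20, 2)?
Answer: Rational(-298214839, 260964726) ≈ -1.1427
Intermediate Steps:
o = 400
Add(Mul(-29012, Pow(25608, -1)), Mul(o, Pow(-40763, -1))) = Add(Mul(-29012, Pow(25608, -1)), Mul(400, Pow(-40763, -1))) = Add(Mul(-29012, Rational(1, 25608)), Mul(400, Rational(-1, 40763))) = Add(Rational(-7253, 6402), Rational(-400, 40763)) = Rational(-298214839, 260964726)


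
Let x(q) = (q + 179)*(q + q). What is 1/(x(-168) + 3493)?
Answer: -1/203 ≈ -0.0049261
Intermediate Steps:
x(q) = 2*q*(179 + q) (x(q) = (179 + q)*(2*q) = 2*q*(179 + q))
1/(x(-168) + 3493) = 1/(2*(-168)*(179 - 168) + 3493) = 1/(2*(-168)*11 + 3493) = 1/(-3696 + 3493) = 1/(-203) = -1/203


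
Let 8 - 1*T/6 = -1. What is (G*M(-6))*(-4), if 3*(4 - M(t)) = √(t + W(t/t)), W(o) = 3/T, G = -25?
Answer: 400 - 50*I*√214/9 ≈ 400.0 - 81.271*I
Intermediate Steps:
T = 54 (T = 48 - 6*(-1) = 48 + 6 = 54)
W(o) = 1/18 (W(o) = 3/54 = 3*(1/54) = 1/18)
M(t) = 4 - √(1/18 + t)/3 (M(t) = 4 - √(t + 1/18)/3 = 4 - √(1/18 + t)/3)
(G*M(-6))*(-4) = -25*(4 - √(2 + 36*(-6))/18)*(-4) = -25*(4 - √(2 - 216)/18)*(-4) = -25*(4 - I*√214/18)*(-4) = (-100 + 25*I*√214/18)*(-4) = 400 - 50*I*√214/9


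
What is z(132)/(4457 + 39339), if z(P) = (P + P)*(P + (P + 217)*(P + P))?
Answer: 6089688/10949 ≈ 556.19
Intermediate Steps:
z(P) = 2*P*(P + 2*P*(217 + P)) (z(P) = (2*P)*(P + (217 + P)*(2*P)) = (2*P)*(P + 2*P*(217 + P)) = 2*P*(P + 2*P*(217 + P)))
z(132)/(4457 + 39339) = (132²*(870 + 4*132))/(4457 + 39339) = (17424*(870 + 528))/43796 = (17424*1398)*(1/43796) = 24358752*(1/43796) = 6089688/10949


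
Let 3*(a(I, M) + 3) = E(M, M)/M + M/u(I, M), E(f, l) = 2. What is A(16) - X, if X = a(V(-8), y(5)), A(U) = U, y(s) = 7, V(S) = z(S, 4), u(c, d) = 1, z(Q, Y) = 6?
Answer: 116/7 ≈ 16.571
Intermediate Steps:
V(S) = 6
a(I, M) = -3 + M/3 + 2/(3*M) (a(I, M) = -3 + (2/M + M/1)/3 = -3 + (2/M + M*1)/3 = -3 + (2/M + M)/3 = -3 + (M + 2/M)/3 = -3 + (M/3 + 2/(3*M)) = -3 + M/3 + 2/(3*M))
X = -4/7 (X = (⅓)*(2 + 7*(-9 + 7))/7 = (⅓)*(⅐)*(2 + 7*(-2)) = (⅓)*(⅐)*(2 - 14) = (⅓)*(⅐)*(-12) = -4/7 ≈ -0.57143)
A(16) - X = 16 - 1*(-4/7) = 16 + 4/7 = 116/7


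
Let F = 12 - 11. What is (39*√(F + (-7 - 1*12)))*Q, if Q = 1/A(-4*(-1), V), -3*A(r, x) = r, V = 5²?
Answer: -351*I*√2/4 ≈ -124.1*I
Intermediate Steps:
V = 25
A(r, x) = -r/3
F = 1
Q = -¾ (Q = 1/(-(-4)*(-1)/3) = 1/(-⅓*4) = 1/(-4/3) = -¾ ≈ -0.75000)
(39*√(F + (-7 - 1*12)))*Q = (39*√(1 + (-7 - 1*12)))*(-¾) = (39*√(1 + (-7 - 12)))*(-¾) = (39*√(1 - 19))*(-¾) = (39*√(-18))*(-¾) = (39*(3*I*√2))*(-¾) = (117*I*√2)*(-¾) = -351*I*√2/4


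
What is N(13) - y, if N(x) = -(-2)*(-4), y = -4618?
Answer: 4610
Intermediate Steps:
N(x) = -8 (N(x) = -1*8 = -8)
N(13) - y = -8 - 1*(-4618) = -8 + 4618 = 4610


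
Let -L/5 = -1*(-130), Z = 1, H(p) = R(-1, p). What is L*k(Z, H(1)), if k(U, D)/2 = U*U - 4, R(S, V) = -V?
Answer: 3900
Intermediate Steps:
H(p) = -p
k(U, D) = -8 + 2*U**2 (k(U, D) = 2*(U*U - 4) = 2*(U**2 - 4) = 2*(-4 + U**2) = -8 + 2*U**2)
L = -650 (L = -(-5)*(-130) = -5*130 = -650)
L*k(Z, H(1)) = -650*(-8 + 2*1**2) = -650*(-8 + 2*1) = -650*(-8 + 2) = -650*(-6) = 3900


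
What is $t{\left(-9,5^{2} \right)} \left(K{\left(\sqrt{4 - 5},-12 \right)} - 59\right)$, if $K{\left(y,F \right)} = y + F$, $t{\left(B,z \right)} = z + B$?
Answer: $-1136 + 16 i \approx -1136.0 + 16.0 i$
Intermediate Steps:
$t{\left(B,z \right)} = B + z$
$K{\left(y,F \right)} = F + y$
$t{\left(-9,5^{2} \right)} \left(K{\left(\sqrt{4 - 5},-12 \right)} - 59\right) = \left(-9 + 5^{2}\right) \left(\left(-12 + \sqrt{4 - 5}\right) - 59\right) = \left(-9 + 25\right) \left(\left(-12 + \sqrt{-1}\right) - 59\right) = 16 \left(\left(-12 + i\right) - 59\right) = 16 \left(-71 + i\right) = -1136 + 16 i$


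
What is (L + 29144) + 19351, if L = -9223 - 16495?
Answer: 22777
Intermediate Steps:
L = -25718
(L + 29144) + 19351 = (-25718 + 29144) + 19351 = 3426 + 19351 = 22777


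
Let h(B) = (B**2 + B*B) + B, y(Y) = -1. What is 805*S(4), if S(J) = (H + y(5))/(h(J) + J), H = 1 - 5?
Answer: -805/8 ≈ -100.63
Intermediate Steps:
H = -4
h(B) = B + 2*B**2 (h(B) = (B**2 + B**2) + B = 2*B**2 + B = B + 2*B**2)
S(J) = -5/(J + J*(1 + 2*J)) (S(J) = (-4 - 1)/(J*(1 + 2*J) + J) = -5/(J + J*(1 + 2*J)))
805*S(4) = 805*(-5/2/(4*(1 + 4))) = 805*(-5/2*1/4/5) = 805*(-5/2*1/4*1/5) = 805*(-1/8) = -805/8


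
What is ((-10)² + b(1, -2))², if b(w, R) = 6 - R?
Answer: 11664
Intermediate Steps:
((-10)² + b(1, -2))² = ((-10)² + (6 - 1*(-2)))² = (100 + (6 + 2))² = (100 + 8)² = 108² = 11664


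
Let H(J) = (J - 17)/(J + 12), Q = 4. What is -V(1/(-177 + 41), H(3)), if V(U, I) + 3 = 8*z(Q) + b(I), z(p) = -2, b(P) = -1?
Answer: 20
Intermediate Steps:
H(J) = (-17 + J)/(12 + J)
V(U, I) = -20 (V(U, I) = -3 + (8*(-2) - 1) = -3 + (-16 - 1) = -3 - 17 = -20)
-V(1/(-177 + 41), H(3)) = -1*(-20) = 20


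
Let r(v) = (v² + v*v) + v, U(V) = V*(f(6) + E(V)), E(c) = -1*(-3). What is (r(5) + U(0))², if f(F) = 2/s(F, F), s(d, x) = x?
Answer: 3025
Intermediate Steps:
E(c) = 3
f(F) = 2/F
U(V) = 10*V/3 (U(V) = V*(2/6 + 3) = V*(2*(⅙) + 3) = V*(⅓ + 3) = V*(10/3) = 10*V/3)
r(v) = v + 2*v² (r(v) = (v² + v²) + v = 2*v² + v = v + 2*v²)
(r(5) + U(0))² = (5*(1 + 2*5) + (10/3)*0)² = (5*(1 + 10) + 0)² = (5*11 + 0)² = (55 + 0)² = 55² = 3025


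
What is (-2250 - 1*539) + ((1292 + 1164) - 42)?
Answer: -375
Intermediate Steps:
(-2250 - 1*539) + ((1292 + 1164) - 42) = (-2250 - 539) + (2456 - 42) = -2789 + 2414 = -375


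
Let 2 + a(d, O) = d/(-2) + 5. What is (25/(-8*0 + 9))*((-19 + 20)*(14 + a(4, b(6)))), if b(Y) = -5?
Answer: 125/3 ≈ 41.667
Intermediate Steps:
a(d, O) = 3 - d/2 (a(d, O) = -2 + (d/(-2) + 5) = -2 + (d*(-½) + 5) = -2 + (-d/2 + 5) = -2 + (5 - d/2) = 3 - d/2)
(25/(-8*0 + 9))*((-19 + 20)*(14 + a(4, b(6)))) = (25/(-8*0 + 9))*((-19 + 20)*(14 + (3 - ½*4))) = (25/(0 + 9))*(1*(14 + (3 - 2))) = (25/9)*(1*(14 + 1)) = ((⅑)*25)*(1*15) = (25/9)*15 = 125/3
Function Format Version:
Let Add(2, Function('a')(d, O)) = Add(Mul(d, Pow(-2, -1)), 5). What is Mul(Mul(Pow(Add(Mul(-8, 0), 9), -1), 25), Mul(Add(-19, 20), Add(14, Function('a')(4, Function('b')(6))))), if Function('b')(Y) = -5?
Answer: Rational(125, 3) ≈ 41.667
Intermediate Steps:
Function('a')(d, O) = Add(3, Mul(Rational(-1, 2), d)) (Function('a')(d, O) = Add(-2, Add(Mul(d, Pow(-2, -1)), 5)) = Add(-2, Add(Mul(d, Rational(-1, 2)), 5)) = Add(-2, Add(Mul(Rational(-1, 2), d), 5)) = Add(-2, Add(5, Mul(Rational(-1, 2), d))) = Add(3, Mul(Rational(-1, 2), d)))
Mul(Mul(Pow(Add(Mul(-8, 0), 9), -1), 25), Mul(Add(-19, 20), Add(14, Function('a')(4, Function('b')(6))))) = Mul(Mul(Pow(Add(Mul(-8, 0), 9), -1), 25), Mul(Add(-19, 20), Add(14, Add(3, Mul(Rational(-1, 2), 4))))) = Mul(Mul(Pow(Add(0, 9), -1), 25), Mul(1, Add(14, Add(3, -2)))) = Mul(Mul(Pow(9, -1), 25), Mul(1, Add(14, 1))) = Mul(Mul(Rational(1, 9), 25), Mul(1, 15)) = Mul(Rational(25, 9), 15) = Rational(125, 3)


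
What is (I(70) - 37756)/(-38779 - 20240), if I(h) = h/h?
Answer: 12585/19673 ≈ 0.63971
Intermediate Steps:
I(h) = 1
(I(70) - 37756)/(-38779 - 20240) = (1 - 37756)/(-38779 - 20240) = -37755/(-59019) = -37755*(-1/59019) = 12585/19673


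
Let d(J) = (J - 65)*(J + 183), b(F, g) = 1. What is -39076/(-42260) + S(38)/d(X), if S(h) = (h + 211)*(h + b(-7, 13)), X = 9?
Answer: 813191/37864960 ≈ 0.021476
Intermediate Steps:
S(h) = (1 + h)*(211 + h) (S(h) = (h + 211)*(h + 1) = (211 + h)*(1 + h) = (1 + h)*(211 + h))
d(J) = (-65 + J)*(183 + J)
-39076/(-42260) + S(38)/d(X) = -39076/(-42260) + (211 + 38² + 212*38)/(-11895 + 9² + 118*9) = -39076*(-1/42260) + (211 + 1444 + 8056)/(-11895 + 81 + 1062) = 9769/10565 + 9711/(-10752) = 9769/10565 + 9711*(-1/10752) = 9769/10565 - 3237/3584 = 813191/37864960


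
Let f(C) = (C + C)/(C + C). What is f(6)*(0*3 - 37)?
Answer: -37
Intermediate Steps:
f(C) = 1 (f(C) = (2*C)/((2*C)) = (2*C)*(1/(2*C)) = 1)
f(6)*(0*3 - 37) = 1*(0*3 - 37) = 1*(0 - 37) = 1*(-37) = -37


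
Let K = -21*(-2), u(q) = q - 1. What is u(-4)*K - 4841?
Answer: -5051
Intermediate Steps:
u(q) = -1 + q
K = 42
u(-4)*K - 4841 = (-1 - 4)*42 - 4841 = -5*42 - 4841 = -210 - 4841 = -5051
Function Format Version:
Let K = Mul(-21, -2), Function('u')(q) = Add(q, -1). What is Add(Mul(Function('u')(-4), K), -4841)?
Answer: -5051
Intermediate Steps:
Function('u')(q) = Add(-1, q)
K = 42
Add(Mul(Function('u')(-4), K), -4841) = Add(Mul(Add(-1, -4), 42), -4841) = Add(Mul(-5, 42), -4841) = Add(-210, -4841) = -5051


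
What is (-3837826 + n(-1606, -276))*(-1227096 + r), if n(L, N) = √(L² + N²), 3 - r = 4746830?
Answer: 22926877011398 - 11947846*√663853 ≈ 2.2917e+13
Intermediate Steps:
r = -4746827 (r = 3 - 1*4746830 = 3 - 4746830 = -4746827)
(-3837826 + n(-1606, -276))*(-1227096 + r) = (-3837826 + √((-1606)² + (-276)²))*(-1227096 - 4746827) = (-3837826 + √(2579236 + 76176))*(-5973923) = (-3837826 + √2655412)*(-5973923) = (-3837826 + 2*√663853)*(-5973923) = 22926877011398 - 11947846*√663853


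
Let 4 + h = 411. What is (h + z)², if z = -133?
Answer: 75076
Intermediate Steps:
h = 407 (h = -4 + 411 = 407)
(h + z)² = (407 - 133)² = 274² = 75076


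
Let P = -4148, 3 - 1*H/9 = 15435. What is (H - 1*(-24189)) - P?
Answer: -110551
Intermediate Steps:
H = -138888 (H = 27 - 9*15435 = 27 - 138915 = -138888)
(H - 1*(-24189)) - P = (-138888 - 1*(-24189)) - 1*(-4148) = (-138888 + 24189) + 4148 = -114699 + 4148 = -110551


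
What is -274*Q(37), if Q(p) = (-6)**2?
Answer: -9864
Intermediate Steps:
Q(p) = 36
-274*Q(37) = -274*36 = -9864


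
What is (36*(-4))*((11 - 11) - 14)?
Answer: 2016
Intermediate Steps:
(36*(-4))*((11 - 11) - 14) = -144*(0 - 14) = -144*(-14) = 2016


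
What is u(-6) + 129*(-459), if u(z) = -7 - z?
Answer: -59212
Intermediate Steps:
u(-6) + 129*(-459) = (-7 - 1*(-6)) + 129*(-459) = (-7 + 6) - 59211 = -1 - 59211 = -59212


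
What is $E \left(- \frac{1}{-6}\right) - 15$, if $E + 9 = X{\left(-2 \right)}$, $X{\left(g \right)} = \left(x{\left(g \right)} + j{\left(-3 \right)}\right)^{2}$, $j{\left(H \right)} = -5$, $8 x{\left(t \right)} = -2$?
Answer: $- \frac{381}{32} \approx -11.906$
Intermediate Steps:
$x{\left(t \right)} = - \frac{1}{4}$ ($x{\left(t \right)} = \frac{1}{8} \left(-2\right) = - \frac{1}{4}$)
$X{\left(g \right)} = \frac{441}{16}$ ($X{\left(g \right)} = \left(- \frac{1}{4} - 5\right)^{2} = \left(- \frac{21}{4}\right)^{2} = \frac{441}{16}$)
$E = \frac{297}{16}$ ($E = -9 + \frac{441}{16} = \frac{297}{16} \approx 18.563$)
$E \left(- \frac{1}{-6}\right) - 15 = \frac{297 \left(- \frac{1}{-6}\right)}{16} - 15 = \frac{297 \left(\left(-1\right) \left(- \frac{1}{6}\right)\right)}{16} - 15 = \frac{297}{16} \cdot \frac{1}{6} - 15 = \frac{99}{32} - 15 = - \frac{381}{32}$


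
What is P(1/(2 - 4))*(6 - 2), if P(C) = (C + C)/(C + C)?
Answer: 4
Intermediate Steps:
P(C) = 1 (P(C) = (2*C)/((2*C)) = (2*C)*(1/(2*C)) = 1)
P(1/(2 - 4))*(6 - 2) = 1*(6 - 2) = 1*4 = 4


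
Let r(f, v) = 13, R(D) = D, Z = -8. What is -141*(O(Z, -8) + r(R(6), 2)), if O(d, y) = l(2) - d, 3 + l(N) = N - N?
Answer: -2538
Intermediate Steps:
l(N) = -3 (l(N) = -3 + (N - N) = -3 + 0 = -3)
O(d, y) = -3 - d
-141*(O(Z, -8) + r(R(6), 2)) = -141*((-3 - 1*(-8)) + 13) = -141*((-3 + 8) + 13) = -141*(5 + 13) = -141*18 = -2538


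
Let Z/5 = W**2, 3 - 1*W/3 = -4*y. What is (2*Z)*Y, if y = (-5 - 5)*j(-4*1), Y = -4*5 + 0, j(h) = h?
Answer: -47824200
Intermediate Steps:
Y = -20 (Y = -20 + 0 = -20)
y = 40 (y = (-5 - 5)*(-4*1) = -10*(-4) = 40)
W = 489 (W = 9 - (-12)*40 = 9 - 3*(-160) = 9 + 480 = 489)
Z = 1195605 (Z = 5*489**2 = 5*239121 = 1195605)
(2*Z)*Y = (2*1195605)*(-20) = 2391210*(-20) = -47824200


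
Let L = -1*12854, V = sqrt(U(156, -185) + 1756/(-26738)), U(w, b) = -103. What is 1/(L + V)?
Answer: -171845126/2208898627489 - I*sqrt(18420944565)/2208898627489 ≈ -7.7797e-5 - 6.1444e-8*I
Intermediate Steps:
V = I*sqrt(18420944565)/13369 (V = sqrt(-103 + 1756/(-26738)) = sqrt(-103 + 1756*(-1/26738)) = sqrt(-103 - 878/13369) = sqrt(-1377885/13369) = I*sqrt(18420944565)/13369 ≈ 10.152*I)
L = -12854
1/(L + V) = 1/(-12854 + I*sqrt(18420944565)/13369)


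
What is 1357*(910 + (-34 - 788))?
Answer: 119416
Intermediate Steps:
1357*(910 + (-34 - 788)) = 1357*(910 - 822) = 1357*88 = 119416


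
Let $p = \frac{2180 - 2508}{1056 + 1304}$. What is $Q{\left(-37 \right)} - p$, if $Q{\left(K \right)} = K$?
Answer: $- \frac{10874}{295} \approx -36.861$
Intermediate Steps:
$p = - \frac{41}{295}$ ($p = - \frac{328}{2360} = \left(-328\right) \frac{1}{2360} = - \frac{41}{295} \approx -0.13898$)
$Q{\left(-37 \right)} - p = -37 - - \frac{41}{295} = -37 + \frac{41}{295} = - \frac{10874}{295}$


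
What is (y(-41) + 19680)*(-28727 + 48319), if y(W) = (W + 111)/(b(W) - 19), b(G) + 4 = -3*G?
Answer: 1927921372/5 ≈ 3.8558e+8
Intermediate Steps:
b(G) = -4 - 3*G
y(W) = (111 + W)/(-23 - 3*W) (y(W) = (W + 111)/((-4 - 3*W) - 19) = (111 + W)/(-23 - 3*W))
(y(-41) + 19680)*(-28727 + 48319) = ((-111 - 1*(-41))/(23 + 3*(-41)) + 19680)*(-28727 + 48319) = ((-111 + 41)/(23 - 123) + 19680)*19592 = (-70/(-100) + 19680)*19592 = (-1/100*(-70) + 19680)*19592 = (7/10 + 19680)*19592 = (196807/10)*19592 = 1927921372/5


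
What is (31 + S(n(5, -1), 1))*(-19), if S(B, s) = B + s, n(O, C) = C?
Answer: -589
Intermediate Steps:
(31 + S(n(5, -1), 1))*(-19) = (31 + (-1 + 1))*(-19) = (31 + 0)*(-19) = 31*(-19) = -589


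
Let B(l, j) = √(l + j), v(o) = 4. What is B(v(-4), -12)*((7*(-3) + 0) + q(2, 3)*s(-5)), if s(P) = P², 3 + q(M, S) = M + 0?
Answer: -92*I*√2 ≈ -130.11*I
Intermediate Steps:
q(M, S) = -3 + M (q(M, S) = -3 + (M + 0) = -3 + M)
B(l, j) = √(j + l)
B(v(-4), -12)*((7*(-3) + 0) + q(2, 3)*s(-5)) = √(-12 + 4)*((7*(-3) + 0) + (-3 + 2)*(-5)²) = √(-8)*((-21 + 0) - 1*25) = (2*I*√2)*(-21 - 25) = (2*I*√2)*(-46) = -92*I*√2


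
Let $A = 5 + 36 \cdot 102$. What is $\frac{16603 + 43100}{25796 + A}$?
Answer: $\frac{59703}{29473} \approx 2.0257$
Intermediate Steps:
$A = 3677$ ($A = 5 + 3672 = 3677$)
$\frac{16603 + 43100}{25796 + A} = \frac{16603 + 43100}{25796 + 3677} = \frac{59703}{29473}$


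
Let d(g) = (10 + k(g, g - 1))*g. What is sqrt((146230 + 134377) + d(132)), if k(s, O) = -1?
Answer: sqrt(281795) ≈ 530.84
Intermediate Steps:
d(g) = 9*g (d(g) = (10 - 1)*g = 9*g)
sqrt((146230 + 134377) + d(132)) = sqrt((146230 + 134377) + 9*132) = sqrt(280607 + 1188) = sqrt(281795)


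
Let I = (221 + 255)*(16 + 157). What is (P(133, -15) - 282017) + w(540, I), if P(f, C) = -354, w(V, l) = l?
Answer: -200023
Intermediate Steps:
I = 82348 (I = 476*173 = 82348)
(P(133, -15) - 282017) + w(540, I) = (-354 - 282017) + 82348 = -282371 + 82348 = -200023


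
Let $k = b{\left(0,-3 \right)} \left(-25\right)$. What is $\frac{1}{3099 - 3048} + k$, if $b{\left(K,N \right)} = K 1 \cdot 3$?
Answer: $\frac{1}{51} \approx 0.019608$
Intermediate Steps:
$b{\left(K,N \right)} = 3 K$ ($b{\left(K,N \right)} = K 3 = 3 K$)
$k = 0$ ($k = 3 \cdot 0 \left(-25\right) = 0 \left(-25\right) = 0$)
$\frac{1}{3099 - 3048} + k = \frac{1}{3099 - 3048} + 0 = \frac{1}{51} + 0 = \frac{1}{51}$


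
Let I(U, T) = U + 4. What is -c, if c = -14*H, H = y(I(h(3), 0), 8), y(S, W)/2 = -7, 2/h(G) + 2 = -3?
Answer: -196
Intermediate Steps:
h(G) = -⅖ (h(G) = 2/(-2 - 3) = 2/(-5) = 2*(-⅕) = -⅖)
I(U, T) = 4 + U
y(S, W) = -14 (y(S, W) = 2*(-7) = -14)
H = -14
c = 196 (c = -14*(-14) = 196)
-c = -1*196 = -196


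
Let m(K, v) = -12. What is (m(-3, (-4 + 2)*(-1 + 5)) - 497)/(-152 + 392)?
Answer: -509/240 ≈ -2.1208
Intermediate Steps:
(m(-3, (-4 + 2)*(-1 + 5)) - 497)/(-152 + 392) = (-12 - 497)/(-152 + 392) = -509/240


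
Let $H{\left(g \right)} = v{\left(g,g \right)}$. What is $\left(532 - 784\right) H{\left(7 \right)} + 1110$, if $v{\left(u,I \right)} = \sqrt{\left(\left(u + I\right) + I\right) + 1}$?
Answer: $1110 - 252 \sqrt{22} \approx -71.985$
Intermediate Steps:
$v{\left(u,I \right)} = \sqrt{1 + u + 2 I}$ ($v{\left(u,I \right)} = \sqrt{\left(\left(I + u\right) + I\right) + 1} = \sqrt{\left(u + 2 I\right) + 1} = \sqrt{1 + u + 2 I}$)
$H{\left(g \right)} = \sqrt{1 + 3 g}$ ($H{\left(g \right)} = \sqrt{1 + g + 2 g} = \sqrt{1 + 3 g}$)
$\left(532 - 784\right) H{\left(7 \right)} + 1110 = \left(532 - 784\right) \sqrt{1 + 3 \cdot 7} + 1110 = - 252 \sqrt{1 + 21} + 1110 = - 252 \sqrt{22} + 1110 = 1110 - 252 \sqrt{22}$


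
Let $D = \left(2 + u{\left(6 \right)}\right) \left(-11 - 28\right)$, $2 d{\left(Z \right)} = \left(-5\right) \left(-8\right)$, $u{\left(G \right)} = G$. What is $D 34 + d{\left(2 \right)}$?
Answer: $-10588$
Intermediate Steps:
$d{\left(Z \right)} = 20$ ($d{\left(Z \right)} = \frac{\left(-5\right) \left(-8\right)}{2} = \frac{1}{2} \cdot 40 = 20$)
$D = -312$ ($D = \left(2 + 6\right) \left(-11 - 28\right) = 8 \left(-39\right) = -312$)
$D 34 + d{\left(2 \right)} = \left(-312\right) 34 + 20 = -10608 + 20 = -10588$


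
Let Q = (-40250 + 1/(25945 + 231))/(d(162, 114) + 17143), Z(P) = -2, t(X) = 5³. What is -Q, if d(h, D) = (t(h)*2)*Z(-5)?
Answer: 1053583999/435647168 ≈ 2.4184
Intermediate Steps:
t(X) = 125
d(h, D) = -500 (d(h, D) = (125*2)*(-2) = 250*(-2) = -500)
Q = -1053583999/435647168 (Q = (-40250 + 1/(25945 + 231))/(-500 + 17143) = (-40250 + 1/26176)/16643 = (-40250 + 1/26176)*(1/16643) = -1053583999/26176*1/16643 = -1053583999/435647168 ≈ -2.4184)
-Q = -1*(-1053583999/435647168) = 1053583999/435647168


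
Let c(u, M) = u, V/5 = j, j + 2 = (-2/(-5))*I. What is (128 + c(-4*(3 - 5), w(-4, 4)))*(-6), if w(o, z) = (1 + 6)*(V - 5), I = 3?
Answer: -816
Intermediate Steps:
j = -⅘ (j = -2 - 2/(-5)*3 = -2 - 2*(-⅕)*3 = -2 + (⅖)*3 = -2 + 6/5 = -⅘ ≈ -0.80000)
V = -4 (V = 5*(-⅘) = -4)
w(o, z) = -63 (w(o, z) = (1 + 6)*(-4 - 5) = 7*(-9) = -63)
(128 + c(-4*(3 - 5), w(-4, 4)))*(-6) = (128 - 4*(3 - 5))*(-6) = (128 - 4*(-2))*(-6) = (128 + 8)*(-6) = 136*(-6) = -816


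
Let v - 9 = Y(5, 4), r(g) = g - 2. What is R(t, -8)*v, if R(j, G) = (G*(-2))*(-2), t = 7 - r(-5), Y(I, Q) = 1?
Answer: -320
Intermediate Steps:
r(g) = -2 + g
t = 14 (t = 7 - (-2 - 5) = 7 - 1*(-7) = 7 + 7 = 14)
v = 10 (v = 9 + 1 = 10)
R(j, G) = 4*G (R(j, G) = -2*G*(-2) = 4*G)
R(t, -8)*v = (4*(-8))*10 = -32*10 = -320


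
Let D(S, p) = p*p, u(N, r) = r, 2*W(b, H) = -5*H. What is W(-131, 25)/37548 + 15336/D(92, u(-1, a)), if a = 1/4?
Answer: 18426755971/75096 ≈ 2.4538e+5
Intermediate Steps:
W(b, H) = -5*H/2 (W(b, H) = (-5*H)/2 = -5*H/2)
a = ¼ ≈ 0.25000
D(S, p) = p²
W(-131, 25)/37548 + 15336/D(92, u(-1, a)) = -5/2*25/37548 + 15336/((¼)²) = -125/2*1/37548 + 15336/(1/16) = -125/75096 + 15336*16 = -125/75096 + 245376 = 18426755971/75096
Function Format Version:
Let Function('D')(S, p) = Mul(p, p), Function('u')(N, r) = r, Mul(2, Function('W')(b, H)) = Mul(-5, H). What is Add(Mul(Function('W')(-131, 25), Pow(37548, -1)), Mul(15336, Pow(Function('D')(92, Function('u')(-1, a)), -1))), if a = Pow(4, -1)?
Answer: Rational(18426755971, 75096) ≈ 2.4538e+5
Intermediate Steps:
Function('W')(b, H) = Mul(Rational(-5, 2), H) (Function('W')(b, H) = Mul(Rational(1, 2), Mul(-5, H)) = Mul(Rational(-5, 2), H))
a = Rational(1, 4) ≈ 0.25000
Function('D')(S, p) = Pow(p, 2)
Add(Mul(Function('W')(-131, 25), Pow(37548, -1)), Mul(15336, Pow(Function('D')(92, Function('u')(-1, a)), -1))) = Add(Mul(Mul(Rational(-5, 2), 25), Pow(37548, -1)), Mul(15336, Pow(Pow(Rational(1, 4), 2), -1))) = Add(Mul(Rational(-125, 2), Rational(1, 37548)), Mul(15336, Pow(Rational(1, 16), -1))) = Add(Rational(-125, 75096), Mul(15336, 16)) = Add(Rational(-125, 75096), 245376) = Rational(18426755971, 75096)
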